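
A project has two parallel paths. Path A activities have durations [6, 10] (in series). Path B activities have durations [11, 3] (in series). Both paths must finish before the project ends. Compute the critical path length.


Path A total = 6 + 10 = 16
Path B total = 11 + 3 = 14
Critical path = longest path = max(16, 14) = 16

16


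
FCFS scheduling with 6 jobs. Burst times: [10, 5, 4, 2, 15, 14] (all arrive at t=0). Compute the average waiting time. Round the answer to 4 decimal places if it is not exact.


FCFS order (as given): [10, 5, 4, 2, 15, 14]
Waiting times:
  Job 1: wait = 0
  Job 2: wait = 10
  Job 3: wait = 15
  Job 4: wait = 19
  Job 5: wait = 21
  Job 6: wait = 36
Sum of waiting times = 101
Average waiting time = 101/6 = 16.8333

16.8333


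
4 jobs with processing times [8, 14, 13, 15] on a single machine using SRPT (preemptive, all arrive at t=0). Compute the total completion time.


Since all jobs arrive at t=0, SRPT equals SPT ordering.
SPT order: [8, 13, 14, 15]
Completion times:
  Job 1: p=8, C=8
  Job 2: p=13, C=21
  Job 3: p=14, C=35
  Job 4: p=15, C=50
Total completion time = 8 + 21 + 35 + 50 = 114

114


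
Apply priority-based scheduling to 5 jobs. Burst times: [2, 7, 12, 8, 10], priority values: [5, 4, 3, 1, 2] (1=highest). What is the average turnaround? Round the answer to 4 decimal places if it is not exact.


Sort by priority (ascending = highest first):
Order: [(1, 8), (2, 10), (3, 12), (4, 7), (5, 2)]
Completion times:
  Priority 1, burst=8, C=8
  Priority 2, burst=10, C=18
  Priority 3, burst=12, C=30
  Priority 4, burst=7, C=37
  Priority 5, burst=2, C=39
Average turnaround = 132/5 = 26.4

26.4


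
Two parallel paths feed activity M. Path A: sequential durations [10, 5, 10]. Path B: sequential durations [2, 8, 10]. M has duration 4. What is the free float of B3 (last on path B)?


ES(B3) = sum of predecessors on chain B = 10
EF(B3) = ES + duration = 10 + 10 = 20
Successor of B3 is M. ES(M) = max(sum(A), sum(B)) = max(25, 20) = 25
Free float = ES(successor) - EF(current) = 25 - 20 = 5

5


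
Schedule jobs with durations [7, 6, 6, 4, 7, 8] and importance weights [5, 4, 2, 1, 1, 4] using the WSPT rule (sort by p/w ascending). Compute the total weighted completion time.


Compute p/w ratios and sort ascending (WSPT): [(7, 5), (6, 4), (8, 4), (6, 2), (4, 1), (7, 1)]
Compute weighted completion times:
  Job (p=7,w=5): C=7, w*C=5*7=35
  Job (p=6,w=4): C=13, w*C=4*13=52
  Job (p=8,w=4): C=21, w*C=4*21=84
  Job (p=6,w=2): C=27, w*C=2*27=54
  Job (p=4,w=1): C=31, w*C=1*31=31
  Job (p=7,w=1): C=38, w*C=1*38=38
Total weighted completion time = 294

294


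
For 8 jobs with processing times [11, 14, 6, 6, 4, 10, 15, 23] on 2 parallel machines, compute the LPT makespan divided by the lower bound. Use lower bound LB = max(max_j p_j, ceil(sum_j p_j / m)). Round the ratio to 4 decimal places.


LPT order: [23, 15, 14, 11, 10, 6, 6, 4]
Machine loads after assignment: [44, 45]
LPT makespan = 45
Lower bound = max(max_job, ceil(total/2)) = max(23, 45) = 45
Ratio = 45 / 45 = 1.0

1.0


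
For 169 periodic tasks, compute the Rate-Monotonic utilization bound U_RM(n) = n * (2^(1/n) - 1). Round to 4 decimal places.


Compute 2^(1/169) = 1.0041098851
Subtract 1: 1.0041098851 - 1 = 0.0041098851
Multiply by n: 169 * 0.0041098851 = 0.6945705819
Round to 4 dp: 0.6946

0.6946


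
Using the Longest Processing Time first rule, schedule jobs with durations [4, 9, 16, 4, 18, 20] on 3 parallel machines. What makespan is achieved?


Sort jobs in decreasing order (LPT): [20, 18, 16, 9, 4, 4]
Assign each job to the least loaded machine:
  Machine 1: jobs [20, 4], load = 24
  Machine 2: jobs [18, 4], load = 22
  Machine 3: jobs [16, 9], load = 25
Makespan = max load = 25

25


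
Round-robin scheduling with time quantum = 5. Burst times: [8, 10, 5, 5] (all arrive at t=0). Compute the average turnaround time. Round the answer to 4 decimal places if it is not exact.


Time quantum = 5
Execution trace:
  J1 runs 5 units, time = 5
  J2 runs 5 units, time = 10
  J3 runs 5 units, time = 15
  J4 runs 5 units, time = 20
  J1 runs 3 units, time = 23
  J2 runs 5 units, time = 28
Finish times: [23, 28, 15, 20]
Average turnaround = 86/4 = 21.5

21.5


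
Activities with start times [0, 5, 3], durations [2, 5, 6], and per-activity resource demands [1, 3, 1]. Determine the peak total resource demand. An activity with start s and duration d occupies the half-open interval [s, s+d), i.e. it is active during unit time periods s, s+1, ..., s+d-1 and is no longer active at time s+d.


Each activity i is active on [start_i, start_i + duration_i).
Compute total resource usage per time slot:
  t=0: active resources = [1], total = 1
  t=1: active resources = [1], total = 1
  t=2: active resources = [], total = 0
  t=3: active resources = [1], total = 1
  t=4: active resources = [1], total = 1
  t=5: active resources = [3, 1], total = 4
  t=6: active resources = [3, 1], total = 4
  t=7: active resources = [3, 1], total = 4
  t=8: active resources = [3, 1], total = 4
  t=9: active resources = [3], total = 3
Peak resource demand = 4

4


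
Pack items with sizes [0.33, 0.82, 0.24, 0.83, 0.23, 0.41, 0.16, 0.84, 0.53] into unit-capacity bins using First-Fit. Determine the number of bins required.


Place items sequentially using First-Fit:
  Item 0.33 -> new Bin 1
  Item 0.82 -> new Bin 2
  Item 0.24 -> Bin 1 (now 0.57)
  Item 0.83 -> new Bin 3
  Item 0.23 -> Bin 1 (now 0.8)
  Item 0.41 -> new Bin 4
  Item 0.16 -> Bin 1 (now 0.96)
  Item 0.84 -> new Bin 5
  Item 0.53 -> Bin 4 (now 0.94)
Total bins used = 5

5


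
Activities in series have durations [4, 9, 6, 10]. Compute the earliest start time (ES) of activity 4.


Activity 4 starts after activities 1 through 3 complete.
Predecessor durations: [4, 9, 6]
ES = 4 + 9 + 6 = 19

19


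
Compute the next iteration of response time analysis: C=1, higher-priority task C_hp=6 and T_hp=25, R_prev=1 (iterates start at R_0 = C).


R_next = C + ceil(R_prev / T_hp) * C_hp
ceil(1 / 25) = ceil(0.04) = 1
Interference = 1 * 6 = 6
R_next = 1 + 6 = 7

7


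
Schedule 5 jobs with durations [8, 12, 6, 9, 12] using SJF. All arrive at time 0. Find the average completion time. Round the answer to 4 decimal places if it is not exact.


SJF order (ascending): [6, 8, 9, 12, 12]
Completion times:
  Job 1: burst=6, C=6
  Job 2: burst=8, C=14
  Job 3: burst=9, C=23
  Job 4: burst=12, C=35
  Job 5: burst=12, C=47
Average completion = 125/5 = 25.0

25.0


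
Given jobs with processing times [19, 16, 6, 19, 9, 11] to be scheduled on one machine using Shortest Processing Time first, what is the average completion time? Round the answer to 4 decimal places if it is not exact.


Sort jobs by processing time (SPT order): [6, 9, 11, 16, 19, 19]
Compute completion times sequentially:
  Job 1: processing = 6, completes at 6
  Job 2: processing = 9, completes at 15
  Job 3: processing = 11, completes at 26
  Job 4: processing = 16, completes at 42
  Job 5: processing = 19, completes at 61
  Job 6: processing = 19, completes at 80
Sum of completion times = 230
Average completion time = 230/6 = 38.3333

38.3333


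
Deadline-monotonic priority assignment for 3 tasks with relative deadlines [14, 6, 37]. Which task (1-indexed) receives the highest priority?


Sort tasks by relative deadline (ascending):
  Task 2: deadline = 6
  Task 1: deadline = 14
  Task 3: deadline = 37
Priority order (highest first): [2, 1, 3]
Highest priority task = 2

2


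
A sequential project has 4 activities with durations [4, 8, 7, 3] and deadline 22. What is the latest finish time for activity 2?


LF(activity 2) = deadline - sum of successor durations
Successors: activities 3 through 4 with durations [7, 3]
Sum of successor durations = 10
LF = 22 - 10 = 12

12


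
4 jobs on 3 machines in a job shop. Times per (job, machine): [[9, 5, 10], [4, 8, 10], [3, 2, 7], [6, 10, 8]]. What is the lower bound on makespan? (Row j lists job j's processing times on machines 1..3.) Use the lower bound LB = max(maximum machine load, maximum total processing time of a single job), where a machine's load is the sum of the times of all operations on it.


Machine loads:
  Machine 1: 9 + 4 + 3 + 6 = 22
  Machine 2: 5 + 8 + 2 + 10 = 25
  Machine 3: 10 + 10 + 7 + 8 = 35
Max machine load = 35
Job totals:
  Job 1: 24
  Job 2: 22
  Job 3: 12
  Job 4: 24
Max job total = 24
Lower bound = max(35, 24) = 35

35


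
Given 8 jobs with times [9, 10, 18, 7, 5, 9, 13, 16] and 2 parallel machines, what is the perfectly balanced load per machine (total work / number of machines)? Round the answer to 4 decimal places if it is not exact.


Total processing time = 9 + 10 + 18 + 7 + 5 + 9 + 13 + 16 = 87
Number of machines = 2
Ideal balanced load = 87 / 2 = 43.5

43.5


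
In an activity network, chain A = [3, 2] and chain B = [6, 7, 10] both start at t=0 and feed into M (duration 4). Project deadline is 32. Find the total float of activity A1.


Forward pass: ES(A1) = sum of predecessors on chain A = 0
EF = ES + duration = 0 + 3 = 3
Backward pass: LF(M) = deadline = 32; LS(M) = 32 - 4 = 28
LF(A1) = LS(M) - sum(successors on chain A) = 28 - 2 = 26
LS = LF - duration = 26 - 3 = 23
Total float = LS - ES = 23 - 0 = 23

23


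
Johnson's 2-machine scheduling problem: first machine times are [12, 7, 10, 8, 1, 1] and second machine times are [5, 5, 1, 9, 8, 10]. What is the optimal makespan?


Apply Johnson's rule:
  Group 1 (a <= b): [(5, 1, 8), (6, 1, 10), (4, 8, 9)]
  Group 2 (a > b): [(1, 12, 5), (2, 7, 5), (3, 10, 1)]
Optimal job order: [5, 6, 4, 1, 2, 3]
Schedule:
  Job 5: M1 done at 1, M2 done at 9
  Job 6: M1 done at 2, M2 done at 19
  Job 4: M1 done at 10, M2 done at 28
  Job 1: M1 done at 22, M2 done at 33
  Job 2: M1 done at 29, M2 done at 38
  Job 3: M1 done at 39, M2 done at 40
Makespan = 40

40


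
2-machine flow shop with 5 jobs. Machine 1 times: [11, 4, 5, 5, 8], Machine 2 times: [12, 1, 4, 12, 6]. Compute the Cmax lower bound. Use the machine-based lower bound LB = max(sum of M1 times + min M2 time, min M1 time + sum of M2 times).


LB1 = sum(M1 times) + min(M2 times) = 33 + 1 = 34
LB2 = min(M1 times) + sum(M2 times) = 4 + 35 = 39
Lower bound = max(LB1, LB2) = max(34, 39) = 39

39


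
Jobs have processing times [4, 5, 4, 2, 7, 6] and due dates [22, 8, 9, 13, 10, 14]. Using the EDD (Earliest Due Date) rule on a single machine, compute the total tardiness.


Sort by due date (EDD order): [(5, 8), (4, 9), (7, 10), (2, 13), (6, 14), (4, 22)]
Compute completion times and tardiness:
  Job 1: p=5, d=8, C=5, tardiness=max(0,5-8)=0
  Job 2: p=4, d=9, C=9, tardiness=max(0,9-9)=0
  Job 3: p=7, d=10, C=16, tardiness=max(0,16-10)=6
  Job 4: p=2, d=13, C=18, tardiness=max(0,18-13)=5
  Job 5: p=6, d=14, C=24, tardiness=max(0,24-14)=10
  Job 6: p=4, d=22, C=28, tardiness=max(0,28-22)=6
Total tardiness = 27

27


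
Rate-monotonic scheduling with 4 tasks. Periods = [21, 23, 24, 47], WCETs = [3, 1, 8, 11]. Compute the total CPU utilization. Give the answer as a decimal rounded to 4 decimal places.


Compute individual utilizations (exact fractions):
  Task 1: C/T = 3/21 = 1/7 (approx. 0.1429)
  Task 2: C/T = 1/23 (approx. 0.0435)
  Task 3: C/T = 8/24 = 1/3 (approx. 0.3333)
  Task 4: C/T = 11/47 (approx. 0.234)
Total utilization U = 1/7 + 1/23 + 1/3 + 11/47 = 17110/22701
Rounded to 4 decimal places: U = 0.7537
RM (Liu & Layland) bound for 4 tasks = 0.756828; compare with U = 17110/22701 (approx. 0.753711)
U <= bound, so schedulable by RM sufficient condition.

0.7537


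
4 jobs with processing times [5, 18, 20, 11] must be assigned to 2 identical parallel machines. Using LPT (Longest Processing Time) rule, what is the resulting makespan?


Sort jobs in decreasing order (LPT): [20, 18, 11, 5]
Assign each job to the least loaded machine:
  Machine 1: jobs [20, 5], load = 25
  Machine 2: jobs [18, 11], load = 29
Makespan = max load = 29

29


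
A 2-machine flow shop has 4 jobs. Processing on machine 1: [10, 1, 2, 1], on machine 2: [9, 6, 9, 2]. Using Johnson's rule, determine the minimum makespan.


Apply Johnson's rule:
  Group 1 (a <= b): [(2, 1, 6), (4, 1, 2), (3, 2, 9)]
  Group 2 (a > b): [(1, 10, 9)]
Optimal job order: [2, 4, 3, 1]
Schedule:
  Job 2: M1 done at 1, M2 done at 7
  Job 4: M1 done at 2, M2 done at 9
  Job 3: M1 done at 4, M2 done at 18
  Job 1: M1 done at 14, M2 done at 27
Makespan = 27

27


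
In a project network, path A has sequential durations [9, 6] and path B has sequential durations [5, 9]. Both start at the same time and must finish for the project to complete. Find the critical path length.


Path A total = 9 + 6 = 15
Path B total = 5 + 9 = 14
Critical path = longest path = max(15, 14) = 15

15


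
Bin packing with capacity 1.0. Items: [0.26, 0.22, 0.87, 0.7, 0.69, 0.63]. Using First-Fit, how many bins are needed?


Place items sequentially using First-Fit:
  Item 0.26 -> new Bin 1
  Item 0.22 -> Bin 1 (now 0.48)
  Item 0.87 -> new Bin 2
  Item 0.7 -> new Bin 3
  Item 0.69 -> new Bin 4
  Item 0.63 -> new Bin 5
Total bins used = 5

5


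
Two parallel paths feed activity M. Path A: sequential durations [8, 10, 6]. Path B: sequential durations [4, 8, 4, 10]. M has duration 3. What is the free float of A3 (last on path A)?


ES(A3) = sum of predecessors on chain A = 18
EF(A3) = ES + duration = 18 + 6 = 24
Successor of A3 is M. ES(M) = max(sum(A), sum(B)) = max(24, 26) = 26
Free float = ES(successor) - EF(current) = 26 - 24 = 2

2


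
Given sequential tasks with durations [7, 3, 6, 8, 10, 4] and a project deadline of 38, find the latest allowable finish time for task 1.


LF(activity 1) = deadline - sum of successor durations
Successors: activities 2 through 6 with durations [3, 6, 8, 10, 4]
Sum of successor durations = 31
LF = 38 - 31 = 7

7


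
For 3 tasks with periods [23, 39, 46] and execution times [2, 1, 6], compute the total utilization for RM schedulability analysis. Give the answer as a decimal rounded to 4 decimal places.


Compute individual utilizations (exact fractions):
  Task 1: C/T = 2/23 (approx. 0.087)
  Task 2: C/T = 1/39 (approx. 0.0256)
  Task 3: C/T = 6/46 = 3/23 (approx. 0.1304)
Total utilization U = 2/23 + 1/39 + 3/23 = 218/897
Rounded to 4 decimal places: U = 0.2430
RM (Liu & Layland) bound for 3 tasks = 0.779763; compare with U = 218/897 (approx. 0.243032)
U <= bound, so schedulable by RM sufficient condition.

0.2430


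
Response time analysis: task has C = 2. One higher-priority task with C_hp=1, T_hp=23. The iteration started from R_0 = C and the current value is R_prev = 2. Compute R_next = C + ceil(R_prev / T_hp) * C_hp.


R_next = C + ceil(R_prev / T_hp) * C_hp
ceil(2 / 23) = ceil(0.087) = 1
Interference = 1 * 1 = 1
R_next = 2 + 1 = 3

3


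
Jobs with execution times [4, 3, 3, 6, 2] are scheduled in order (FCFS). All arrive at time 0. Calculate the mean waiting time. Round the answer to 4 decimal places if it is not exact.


FCFS order (as given): [4, 3, 3, 6, 2]
Waiting times:
  Job 1: wait = 0
  Job 2: wait = 4
  Job 3: wait = 7
  Job 4: wait = 10
  Job 5: wait = 16
Sum of waiting times = 37
Average waiting time = 37/5 = 7.4

7.4


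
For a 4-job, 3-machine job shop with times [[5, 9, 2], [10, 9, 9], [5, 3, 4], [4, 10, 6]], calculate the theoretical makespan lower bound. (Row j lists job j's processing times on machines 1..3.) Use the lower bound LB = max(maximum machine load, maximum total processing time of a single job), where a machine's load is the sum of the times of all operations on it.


Machine loads:
  Machine 1: 5 + 10 + 5 + 4 = 24
  Machine 2: 9 + 9 + 3 + 10 = 31
  Machine 3: 2 + 9 + 4 + 6 = 21
Max machine load = 31
Job totals:
  Job 1: 16
  Job 2: 28
  Job 3: 12
  Job 4: 20
Max job total = 28
Lower bound = max(31, 28) = 31

31


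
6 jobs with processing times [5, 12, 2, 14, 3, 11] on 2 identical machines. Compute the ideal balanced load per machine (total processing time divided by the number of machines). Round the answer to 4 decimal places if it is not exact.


Total processing time = 5 + 12 + 2 + 14 + 3 + 11 = 47
Number of machines = 2
Ideal balanced load = 47 / 2 = 23.5

23.5


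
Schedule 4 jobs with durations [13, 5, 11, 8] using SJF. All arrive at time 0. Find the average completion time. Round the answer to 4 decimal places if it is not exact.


SJF order (ascending): [5, 8, 11, 13]
Completion times:
  Job 1: burst=5, C=5
  Job 2: burst=8, C=13
  Job 3: burst=11, C=24
  Job 4: burst=13, C=37
Average completion = 79/4 = 19.75

19.75


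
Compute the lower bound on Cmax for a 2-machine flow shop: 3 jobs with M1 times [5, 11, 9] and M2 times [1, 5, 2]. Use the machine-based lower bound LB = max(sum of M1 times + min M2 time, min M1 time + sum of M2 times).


LB1 = sum(M1 times) + min(M2 times) = 25 + 1 = 26
LB2 = min(M1 times) + sum(M2 times) = 5 + 8 = 13
Lower bound = max(LB1, LB2) = max(26, 13) = 26

26


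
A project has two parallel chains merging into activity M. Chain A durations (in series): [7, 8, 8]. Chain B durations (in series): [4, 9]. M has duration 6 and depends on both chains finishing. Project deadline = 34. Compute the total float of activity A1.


Forward pass: ES(A1) = sum of predecessors on chain A = 0
EF = ES + duration = 0 + 7 = 7
Backward pass: LF(M) = deadline = 34; LS(M) = 34 - 6 = 28
LF(A1) = LS(M) - sum(successors on chain A) = 28 - 16 = 12
LS = LF - duration = 12 - 7 = 5
Total float = LS - ES = 5 - 0 = 5

5


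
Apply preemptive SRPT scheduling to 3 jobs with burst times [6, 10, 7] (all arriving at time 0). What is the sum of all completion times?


Since all jobs arrive at t=0, SRPT equals SPT ordering.
SPT order: [6, 7, 10]
Completion times:
  Job 1: p=6, C=6
  Job 2: p=7, C=13
  Job 3: p=10, C=23
Total completion time = 6 + 13 + 23 = 42

42


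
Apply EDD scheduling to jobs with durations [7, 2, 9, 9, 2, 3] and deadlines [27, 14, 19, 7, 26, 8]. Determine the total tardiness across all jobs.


Sort by due date (EDD order): [(9, 7), (3, 8), (2, 14), (9, 19), (2, 26), (7, 27)]
Compute completion times and tardiness:
  Job 1: p=9, d=7, C=9, tardiness=max(0,9-7)=2
  Job 2: p=3, d=8, C=12, tardiness=max(0,12-8)=4
  Job 3: p=2, d=14, C=14, tardiness=max(0,14-14)=0
  Job 4: p=9, d=19, C=23, tardiness=max(0,23-19)=4
  Job 5: p=2, d=26, C=25, tardiness=max(0,25-26)=0
  Job 6: p=7, d=27, C=32, tardiness=max(0,32-27)=5
Total tardiness = 15

15


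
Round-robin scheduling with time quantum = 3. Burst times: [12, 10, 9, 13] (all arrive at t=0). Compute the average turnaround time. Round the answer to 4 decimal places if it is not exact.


Time quantum = 3
Execution trace:
  J1 runs 3 units, time = 3
  J2 runs 3 units, time = 6
  J3 runs 3 units, time = 9
  J4 runs 3 units, time = 12
  J1 runs 3 units, time = 15
  J2 runs 3 units, time = 18
  J3 runs 3 units, time = 21
  J4 runs 3 units, time = 24
  J1 runs 3 units, time = 27
  J2 runs 3 units, time = 30
  J3 runs 3 units, time = 33
  J4 runs 3 units, time = 36
  J1 runs 3 units, time = 39
  J2 runs 1 units, time = 40
  J4 runs 3 units, time = 43
  J4 runs 1 units, time = 44
Finish times: [39, 40, 33, 44]
Average turnaround = 156/4 = 39.0

39.0


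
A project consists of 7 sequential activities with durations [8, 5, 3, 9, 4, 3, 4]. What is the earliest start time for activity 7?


Activity 7 starts after activities 1 through 6 complete.
Predecessor durations: [8, 5, 3, 9, 4, 3]
ES = 8 + 5 + 3 + 9 + 4 + 3 = 32

32


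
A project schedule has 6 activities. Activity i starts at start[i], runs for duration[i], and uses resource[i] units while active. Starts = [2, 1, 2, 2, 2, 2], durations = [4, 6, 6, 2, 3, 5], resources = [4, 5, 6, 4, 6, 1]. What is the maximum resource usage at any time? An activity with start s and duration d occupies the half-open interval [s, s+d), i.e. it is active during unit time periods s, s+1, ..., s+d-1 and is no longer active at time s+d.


Each activity i is active on [start_i, start_i + duration_i).
Compute total resource usage per time slot:
  t=0: active resources = [], total = 0
  t=1: active resources = [5], total = 5
  t=2: active resources = [4, 5, 6, 4, 6, 1], total = 26
  t=3: active resources = [4, 5, 6, 4, 6, 1], total = 26
  t=4: active resources = [4, 5, 6, 6, 1], total = 22
  t=5: active resources = [4, 5, 6, 1], total = 16
  t=6: active resources = [5, 6, 1], total = 12
  t=7: active resources = [6], total = 6
Peak resource demand = 26

26


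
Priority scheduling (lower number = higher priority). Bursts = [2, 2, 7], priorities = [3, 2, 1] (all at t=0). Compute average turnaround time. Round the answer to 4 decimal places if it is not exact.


Sort by priority (ascending = highest first):
Order: [(1, 7), (2, 2), (3, 2)]
Completion times:
  Priority 1, burst=7, C=7
  Priority 2, burst=2, C=9
  Priority 3, burst=2, C=11
Average turnaround = 27/3 = 9.0

9.0


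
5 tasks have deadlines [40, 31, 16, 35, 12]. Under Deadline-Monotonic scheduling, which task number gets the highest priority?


Sort tasks by relative deadline (ascending):
  Task 5: deadline = 12
  Task 3: deadline = 16
  Task 2: deadline = 31
  Task 4: deadline = 35
  Task 1: deadline = 40
Priority order (highest first): [5, 3, 2, 4, 1]
Highest priority task = 5

5


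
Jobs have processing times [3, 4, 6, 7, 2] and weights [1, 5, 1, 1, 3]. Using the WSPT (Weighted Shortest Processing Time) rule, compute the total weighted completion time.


Compute p/w ratios and sort ascending (WSPT): [(2, 3), (4, 5), (3, 1), (6, 1), (7, 1)]
Compute weighted completion times:
  Job (p=2,w=3): C=2, w*C=3*2=6
  Job (p=4,w=5): C=6, w*C=5*6=30
  Job (p=3,w=1): C=9, w*C=1*9=9
  Job (p=6,w=1): C=15, w*C=1*15=15
  Job (p=7,w=1): C=22, w*C=1*22=22
Total weighted completion time = 82

82


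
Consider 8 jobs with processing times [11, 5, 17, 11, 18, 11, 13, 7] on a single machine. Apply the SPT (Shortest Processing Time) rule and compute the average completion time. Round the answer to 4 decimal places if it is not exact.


Sort jobs by processing time (SPT order): [5, 7, 11, 11, 11, 13, 17, 18]
Compute completion times sequentially:
  Job 1: processing = 5, completes at 5
  Job 2: processing = 7, completes at 12
  Job 3: processing = 11, completes at 23
  Job 4: processing = 11, completes at 34
  Job 5: processing = 11, completes at 45
  Job 6: processing = 13, completes at 58
  Job 7: processing = 17, completes at 75
  Job 8: processing = 18, completes at 93
Sum of completion times = 345
Average completion time = 345/8 = 43.125

43.125


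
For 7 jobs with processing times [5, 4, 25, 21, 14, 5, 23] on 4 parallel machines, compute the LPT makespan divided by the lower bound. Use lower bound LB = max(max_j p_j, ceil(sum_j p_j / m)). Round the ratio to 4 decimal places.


LPT order: [25, 23, 21, 14, 5, 5, 4]
Machine loads after assignment: [25, 23, 25, 24]
LPT makespan = 25
Lower bound = max(max_job, ceil(total/4)) = max(25, 25) = 25
Ratio = 25 / 25 = 1.0

1.0


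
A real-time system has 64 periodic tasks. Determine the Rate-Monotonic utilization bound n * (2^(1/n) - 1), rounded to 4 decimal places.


Compute 2^(1/64) = 1.0108892861
Subtract 1: 1.0108892861 - 1 = 0.0108892861
Multiply by n: 64 * 0.0108892861 = 0.6969143104
Round to 4 dp: 0.6969

0.6969


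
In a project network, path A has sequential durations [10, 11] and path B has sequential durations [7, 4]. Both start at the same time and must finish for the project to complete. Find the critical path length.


Path A total = 10 + 11 = 21
Path B total = 7 + 4 = 11
Critical path = longest path = max(21, 11) = 21

21


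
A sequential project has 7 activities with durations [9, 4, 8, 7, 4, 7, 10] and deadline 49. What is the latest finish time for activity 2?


LF(activity 2) = deadline - sum of successor durations
Successors: activities 3 through 7 with durations [8, 7, 4, 7, 10]
Sum of successor durations = 36
LF = 49 - 36 = 13

13


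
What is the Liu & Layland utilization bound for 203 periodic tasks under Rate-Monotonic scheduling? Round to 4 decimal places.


Compute 2^(1/203) = 1.0034203542
Subtract 1: 1.0034203542 - 1 = 0.0034203542
Multiply by n: 203 * 0.0034203542 = 0.6943319026
Round to 4 dp: 0.6943

0.6943


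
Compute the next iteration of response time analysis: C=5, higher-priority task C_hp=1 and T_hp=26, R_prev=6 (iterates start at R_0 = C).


R_next = C + ceil(R_prev / T_hp) * C_hp
ceil(6 / 26) = ceil(0.2308) = 1
Interference = 1 * 1 = 1
R_next = 5 + 1 = 6
R_next = R_prev, so the iteration has converged (response time = 6).

6


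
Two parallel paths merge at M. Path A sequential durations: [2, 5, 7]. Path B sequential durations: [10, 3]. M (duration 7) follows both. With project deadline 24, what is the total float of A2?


Forward pass: ES(A2) = sum of predecessors on chain A = 2
EF = ES + duration = 2 + 5 = 7
Backward pass: LF(M) = deadline = 24; LS(M) = 24 - 7 = 17
LF(A2) = LS(M) - sum(successors on chain A) = 17 - 7 = 10
LS = LF - duration = 10 - 5 = 5
Total float = LS - ES = 5 - 2 = 3

3


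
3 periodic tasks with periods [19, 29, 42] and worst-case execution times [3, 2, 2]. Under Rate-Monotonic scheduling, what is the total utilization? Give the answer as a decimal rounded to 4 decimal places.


Compute individual utilizations (exact fractions):
  Task 1: C/T = 3/19 (approx. 0.1579)
  Task 2: C/T = 2/29 (approx. 0.069)
  Task 3: C/T = 2/42 = 1/21 (approx. 0.0476)
Total utilization U = 3/19 + 2/29 + 1/21 = 3176/11571
Rounded to 4 decimal places: U = 0.2745
RM (Liu & Layland) bound for 3 tasks = 0.779763; compare with U = 3176/11571 (approx. 0.274479)
U <= bound, so schedulable by RM sufficient condition.

0.2745


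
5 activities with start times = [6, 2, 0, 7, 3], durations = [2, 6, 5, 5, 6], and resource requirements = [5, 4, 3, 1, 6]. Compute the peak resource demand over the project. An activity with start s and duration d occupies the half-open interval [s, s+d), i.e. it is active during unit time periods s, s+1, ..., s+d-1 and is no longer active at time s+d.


Each activity i is active on [start_i, start_i + duration_i).
Compute total resource usage per time slot:
  t=0: active resources = [3], total = 3
  t=1: active resources = [3], total = 3
  t=2: active resources = [4, 3], total = 7
  t=3: active resources = [4, 3, 6], total = 13
  t=4: active resources = [4, 3, 6], total = 13
  t=5: active resources = [4, 6], total = 10
  t=6: active resources = [5, 4, 6], total = 15
  t=7: active resources = [5, 4, 1, 6], total = 16
  t=8: active resources = [1, 6], total = 7
  t=9: active resources = [1], total = 1
  t=10: active resources = [1], total = 1
  t=11: active resources = [1], total = 1
Peak resource demand = 16

16


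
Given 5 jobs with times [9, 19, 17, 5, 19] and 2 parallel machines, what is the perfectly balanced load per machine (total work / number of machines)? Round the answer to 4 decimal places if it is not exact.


Total processing time = 9 + 19 + 17 + 5 + 19 = 69
Number of machines = 2
Ideal balanced load = 69 / 2 = 34.5

34.5


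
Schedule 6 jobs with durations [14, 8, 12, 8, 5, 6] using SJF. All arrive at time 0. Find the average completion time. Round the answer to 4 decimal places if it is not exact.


SJF order (ascending): [5, 6, 8, 8, 12, 14]
Completion times:
  Job 1: burst=5, C=5
  Job 2: burst=6, C=11
  Job 3: burst=8, C=19
  Job 4: burst=8, C=27
  Job 5: burst=12, C=39
  Job 6: burst=14, C=53
Average completion = 154/6 = 25.6667

25.6667


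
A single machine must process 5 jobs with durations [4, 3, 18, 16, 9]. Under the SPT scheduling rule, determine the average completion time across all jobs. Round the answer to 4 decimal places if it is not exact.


Sort jobs by processing time (SPT order): [3, 4, 9, 16, 18]
Compute completion times sequentially:
  Job 1: processing = 3, completes at 3
  Job 2: processing = 4, completes at 7
  Job 3: processing = 9, completes at 16
  Job 4: processing = 16, completes at 32
  Job 5: processing = 18, completes at 50
Sum of completion times = 108
Average completion time = 108/5 = 21.6

21.6


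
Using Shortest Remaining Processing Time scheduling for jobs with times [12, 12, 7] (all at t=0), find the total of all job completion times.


Since all jobs arrive at t=0, SRPT equals SPT ordering.
SPT order: [7, 12, 12]
Completion times:
  Job 1: p=7, C=7
  Job 2: p=12, C=19
  Job 3: p=12, C=31
Total completion time = 7 + 19 + 31 = 57

57


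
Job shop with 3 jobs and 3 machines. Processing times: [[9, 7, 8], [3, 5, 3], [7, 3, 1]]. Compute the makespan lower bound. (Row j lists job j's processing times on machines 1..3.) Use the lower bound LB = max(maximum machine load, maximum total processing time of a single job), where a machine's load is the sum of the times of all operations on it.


Machine loads:
  Machine 1: 9 + 3 + 7 = 19
  Machine 2: 7 + 5 + 3 = 15
  Machine 3: 8 + 3 + 1 = 12
Max machine load = 19
Job totals:
  Job 1: 24
  Job 2: 11
  Job 3: 11
Max job total = 24
Lower bound = max(19, 24) = 24

24


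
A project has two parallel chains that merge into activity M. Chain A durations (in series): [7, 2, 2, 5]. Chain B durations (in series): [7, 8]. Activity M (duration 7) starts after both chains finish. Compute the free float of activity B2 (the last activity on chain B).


ES(B2) = sum of predecessors on chain B = 7
EF(B2) = ES + duration = 7 + 8 = 15
Successor of B2 is M. ES(M) = max(sum(A), sum(B)) = max(16, 15) = 16
Free float = ES(successor) - EF(current) = 16 - 15 = 1

1


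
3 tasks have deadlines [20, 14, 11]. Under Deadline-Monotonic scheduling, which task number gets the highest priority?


Sort tasks by relative deadline (ascending):
  Task 3: deadline = 11
  Task 2: deadline = 14
  Task 1: deadline = 20
Priority order (highest first): [3, 2, 1]
Highest priority task = 3

3


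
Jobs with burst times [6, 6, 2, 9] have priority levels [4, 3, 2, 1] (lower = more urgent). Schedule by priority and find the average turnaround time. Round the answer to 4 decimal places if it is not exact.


Sort by priority (ascending = highest first):
Order: [(1, 9), (2, 2), (3, 6), (4, 6)]
Completion times:
  Priority 1, burst=9, C=9
  Priority 2, burst=2, C=11
  Priority 3, burst=6, C=17
  Priority 4, burst=6, C=23
Average turnaround = 60/4 = 15.0

15.0


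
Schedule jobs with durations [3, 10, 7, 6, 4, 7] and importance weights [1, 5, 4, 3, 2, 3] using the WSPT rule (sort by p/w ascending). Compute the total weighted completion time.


Compute p/w ratios and sort ascending (WSPT): [(7, 4), (10, 5), (6, 3), (4, 2), (7, 3), (3, 1)]
Compute weighted completion times:
  Job (p=7,w=4): C=7, w*C=4*7=28
  Job (p=10,w=5): C=17, w*C=5*17=85
  Job (p=6,w=3): C=23, w*C=3*23=69
  Job (p=4,w=2): C=27, w*C=2*27=54
  Job (p=7,w=3): C=34, w*C=3*34=102
  Job (p=3,w=1): C=37, w*C=1*37=37
Total weighted completion time = 375

375


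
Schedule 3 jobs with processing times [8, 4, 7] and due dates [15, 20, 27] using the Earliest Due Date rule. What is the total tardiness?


Sort by due date (EDD order): [(8, 15), (4, 20), (7, 27)]
Compute completion times and tardiness:
  Job 1: p=8, d=15, C=8, tardiness=max(0,8-15)=0
  Job 2: p=4, d=20, C=12, tardiness=max(0,12-20)=0
  Job 3: p=7, d=27, C=19, tardiness=max(0,19-27)=0
Total tardiness = 0

0


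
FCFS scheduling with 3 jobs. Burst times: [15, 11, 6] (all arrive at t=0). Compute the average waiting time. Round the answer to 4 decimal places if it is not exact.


FCFS order (as given): [15, 11, 6]
Waiting times:
  Job 1: wait = 0
  Job 2: wait = 15
  Job 3: wait = 26
Sum of waiting times = 41
Average waiting time = 41/3 = 13.6667

13.6667


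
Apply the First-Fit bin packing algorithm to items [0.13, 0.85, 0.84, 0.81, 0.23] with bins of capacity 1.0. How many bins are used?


Place items sequentially using First-Fit:
  Item 0.13 -> new Bin 1
  Item 0.85 -> Bin 1 (now 0.98)
  Item 0.84 -> new Bin 2
  Item 0.81 -> new Bin 3
  Item 0.23 -> new Bin 4
Total bins used = 4

4


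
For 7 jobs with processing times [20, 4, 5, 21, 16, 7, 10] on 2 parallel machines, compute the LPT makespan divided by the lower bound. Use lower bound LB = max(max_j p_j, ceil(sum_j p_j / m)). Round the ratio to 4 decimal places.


LPT order: [21, 20, 16, 10, 7, 5, 4]
Machine loads after assignment: [42, 41]
LPT makespan = 42
Lower bound = max(max_job, ceil(total/2)) = max(21, 42) = 42
Ratio = 42 / 42 = 1.0

1.0


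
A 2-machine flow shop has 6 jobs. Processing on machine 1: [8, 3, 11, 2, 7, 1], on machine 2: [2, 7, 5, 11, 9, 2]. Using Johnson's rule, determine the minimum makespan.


Apply Johnson's rule:
  Group 1 (a <= b): [(6, 1, 2), (4, 2, 11), (2, 3, 7), (5, 7, 9)]
  Group 2 (a > b): [(3, 11, 5), (1, 8, 2)]
Optimal job order: [6, 4, 2, 5, 3, 1]
Schedule:
  Job 6: M1 done at 1, M2 done at 3
  Job 4: M1 done at 3, M2 done at 14
  Job 2: M1 done at 6, M2 done at 21
  Job 5: M1 done at 13, M2 done at 30
  Job 3: M1 done at 24, M2 done at 35
  Job 1: M1 done at 32, M2 done at 37
Makespan = 37

37


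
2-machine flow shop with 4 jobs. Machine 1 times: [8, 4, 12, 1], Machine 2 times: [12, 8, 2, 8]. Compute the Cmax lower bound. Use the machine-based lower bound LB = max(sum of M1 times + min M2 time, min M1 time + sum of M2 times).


LB1 = sum(M1 times) + min(M2 times) = 25 + 2 = 27
LB2 = min(M1 times) + sum(M2 times) = 1 + 30 = 31
Lower bound = max(LB1, LB2) = max(27, 31) = 31

31


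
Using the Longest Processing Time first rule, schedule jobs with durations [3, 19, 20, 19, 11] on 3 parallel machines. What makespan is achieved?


Sort jobs in decreasing order (LPT): [20, 19, 19, 11, 3]
Assign each job to the least loaded machine:
  Machine 1: jobs [20], load = 20
  Machine 2: jobs [19, 11], load = 30
  Machine 3: jobs [19, 3], load = 22
Makespan = max load = 30

30


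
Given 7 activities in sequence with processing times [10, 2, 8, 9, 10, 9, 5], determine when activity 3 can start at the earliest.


Activity 3 starts after activities 1 through 2 complete.
Predecessor durations: [10, 2]
ES = 10 + 2 = 12

12


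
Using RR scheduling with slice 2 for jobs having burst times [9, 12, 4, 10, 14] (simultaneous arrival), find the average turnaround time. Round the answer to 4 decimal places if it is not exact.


Time quantum = 2
Execution trace:
  J1 runs 2 units, time = 2
  J2 runs 2 units, time = 4
  J3 runs 2 units, time = 6
  J4 runs 2 units, time = 8
  J5 runs 2 units, time = 10
  J1 runs 2 units, time = 12
  J2 runs 2 units, time = 14
  J3 runs 2 units, time = 16
  J4 runs 2 units, time = 18
  J5 runs 2 units, time = 20
  J1 runs 2 units, time = 22
  J2 runs 2 units, time = 24
  J4 runs 2 units, time = 26
  J5 runs 2 units, time = 28
  J1 runs 2 units, time = 30
  J2 runs 2 units, time = 32
  J4 runs 2 units, time = 34
  J5 runs 2 units, time = 36
  J1 runs 1 units, time = 37
  J2 runs 2 units, time = 39
  J4 runs 2 units, time = 41
  J5 runs 2 units, time = 43
  J2 runs 2 units, time = 45
  J5 runs 2 units, time = 47
  J5 runs 2 units, time = 49
Finish times: [37, 45, 16, 41, 49]
Average turnaround = 188/5 = 37.6

37.6


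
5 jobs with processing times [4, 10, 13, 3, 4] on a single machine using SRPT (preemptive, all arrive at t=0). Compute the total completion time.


Since all jobs arrive at t=0, SRPT equals SPT ordering.
SPT order: [3, 4, 4, 10, 13]
Completion times:
  Job 1: p=3, C=3
  Job 2: p=4, C=7
  Job 3: p=4, C=11
  Job 4: p=10, C=21
  Job 5: p=13, C=34
Total completion time = 3 + 7 + 11 + 21 + 34 = 76

76


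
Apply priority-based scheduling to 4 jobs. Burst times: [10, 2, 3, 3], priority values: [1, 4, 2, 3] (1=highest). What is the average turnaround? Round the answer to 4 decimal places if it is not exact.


Sort by priority (ascending = highest first):
Order: [(1, 10), (2, 3), (3, 3), (4, 2)]
Completion times:
  Priority 1, burst=10, C=10
  Priority 2, burst=3, C=13
  Priority 3, burst=3, C=16
  Priority 4, burst=2, C=18
Average turnaround = 57/4 = 14.25

14.25


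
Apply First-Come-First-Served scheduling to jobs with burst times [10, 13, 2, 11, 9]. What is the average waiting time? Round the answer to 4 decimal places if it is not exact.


FCFS order (as given): [10, 13, 2, 11, 9]
Waiting times:
  Job 1: wait = 0
  Job 2: wait = 10
  Job 3: wait = 23
  Job 4: wait = 25
  Job 5: wait = 36
Sum of waiting times = 94
Average waiting time = 94/5 = 18.8

18.8


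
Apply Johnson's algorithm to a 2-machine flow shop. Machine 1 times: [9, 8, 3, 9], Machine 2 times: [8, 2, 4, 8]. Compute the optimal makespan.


Apply Johnson's rule:
  Group 1 (a <= b): [(3, 3, 4)]
  Group 2 (a > b): [(1, 9, 8), (4, 9, 8), (2, 8, 2)]
Optimal job order: [3, 1, 4, 2]
Schedule:
  Job 3: M1 done at 3, M2 done at 7
  Job 1: M1 done at 12, M2 done at 20
  Job 4: M1 done at 21, M2 done at 29
  Job 2: M1 done at 29, M2 done at 31
Makespan = 31

31


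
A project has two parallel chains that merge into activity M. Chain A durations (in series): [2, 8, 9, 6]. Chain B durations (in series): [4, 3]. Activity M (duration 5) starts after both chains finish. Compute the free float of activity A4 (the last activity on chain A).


ES(A4) = sum of predecessors on chain A = 19
EF(A4) = ES + duration = 19 + 6 = 25
Successor of A4 is M. ES(M) = max(sum(A), sum(B)) = max(25, 7) = 25
Free float = ES(successor) - EF(current) = 25 - 25 = 0

0


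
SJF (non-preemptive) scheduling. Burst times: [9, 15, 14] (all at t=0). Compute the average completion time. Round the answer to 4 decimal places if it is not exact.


SJF order (ascending): [9, 14, 15]
Completion times:
  Job 1: burst=9, C=9
  Job 2: burst=14, C=23
  Job 3: burst=15, C=38
Average completion = 70/3 = 23.3333

23.3333


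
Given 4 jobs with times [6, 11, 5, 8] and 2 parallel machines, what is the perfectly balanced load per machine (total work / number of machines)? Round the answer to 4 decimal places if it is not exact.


Total processing time = 6 + 11 + 5 + 8 = 30
Number of machines = 2
Ideal balanced load = 30 / 2 = 15.0

15.0


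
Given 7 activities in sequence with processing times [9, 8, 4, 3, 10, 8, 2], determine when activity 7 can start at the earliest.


Activity 7 starts after activities 1 through 6 complete.
Predecessor durations: [9, 8, 4, 3, 10, 8]
ES = 9 + 8 + 4 + 3 + 10 + 8 = 42

42


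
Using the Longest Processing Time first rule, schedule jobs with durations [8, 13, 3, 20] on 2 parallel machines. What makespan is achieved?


Sort jobs in decreasing order (LPT): [20, 13, 8, 3]
Assign each job to the least loaded machine:
  Machine 1: jobs [20, 3], load = 23
  Machine 2: jobs [13, 8], load = 21
Makespan = max load = 23

23


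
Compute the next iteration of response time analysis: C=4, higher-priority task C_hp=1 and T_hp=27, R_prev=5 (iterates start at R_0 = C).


R_next = C + ceil(R_prev / T_hp) * C_hp
ceil(5 / 27) = ceil(0.1852) = 1
Interference = 1 * 1 = 1
R_next = 4 + 1 = 5
R_next = R_prev, so the iteration has converged (response time = 5).

5


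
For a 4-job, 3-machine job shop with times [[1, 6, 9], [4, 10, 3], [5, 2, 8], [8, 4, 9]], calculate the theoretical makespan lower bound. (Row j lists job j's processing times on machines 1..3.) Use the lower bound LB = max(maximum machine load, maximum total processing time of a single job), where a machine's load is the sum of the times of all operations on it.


Machine loads:
  Machine 1: 1 + 4 + 5 + 8 = 18
  Machine 2: 6 + 10 + 2 + 4 = 22
  Machine 3: 9 + 3 + 8 + 9 = 29
Max machine load = 29
Job totals:
  Job 1: 16
  Job 2: 17
  Job 3: 15
  Job 4: 21
Max job total = 21
Lower bound = max(29, 21) = 29

29


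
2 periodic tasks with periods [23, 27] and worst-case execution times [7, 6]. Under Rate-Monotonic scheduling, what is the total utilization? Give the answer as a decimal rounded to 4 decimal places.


Compute individual utilizations (exact fractions):
  Task 1: C/T = 7/23 (approx. 0.3043)
  Task 2: C/T = 6/27 = 2/9 (approx. 0.2222)
Total utilization U = 7/23 + 2/9 = 109/207
Rounded to 4 decimal places: U = 0.5266
RM (Liu & Layland) bound for 2 tasks = 0.828427; compare with U = 109/207 (approx. 0.526570)
U <= bound, so schedulable by RM sufficient condition.

0.5266
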